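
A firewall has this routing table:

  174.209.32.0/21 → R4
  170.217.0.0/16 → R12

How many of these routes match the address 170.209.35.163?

0

No listed prefix contains 170.209.35.163.
Total matching entries: 0.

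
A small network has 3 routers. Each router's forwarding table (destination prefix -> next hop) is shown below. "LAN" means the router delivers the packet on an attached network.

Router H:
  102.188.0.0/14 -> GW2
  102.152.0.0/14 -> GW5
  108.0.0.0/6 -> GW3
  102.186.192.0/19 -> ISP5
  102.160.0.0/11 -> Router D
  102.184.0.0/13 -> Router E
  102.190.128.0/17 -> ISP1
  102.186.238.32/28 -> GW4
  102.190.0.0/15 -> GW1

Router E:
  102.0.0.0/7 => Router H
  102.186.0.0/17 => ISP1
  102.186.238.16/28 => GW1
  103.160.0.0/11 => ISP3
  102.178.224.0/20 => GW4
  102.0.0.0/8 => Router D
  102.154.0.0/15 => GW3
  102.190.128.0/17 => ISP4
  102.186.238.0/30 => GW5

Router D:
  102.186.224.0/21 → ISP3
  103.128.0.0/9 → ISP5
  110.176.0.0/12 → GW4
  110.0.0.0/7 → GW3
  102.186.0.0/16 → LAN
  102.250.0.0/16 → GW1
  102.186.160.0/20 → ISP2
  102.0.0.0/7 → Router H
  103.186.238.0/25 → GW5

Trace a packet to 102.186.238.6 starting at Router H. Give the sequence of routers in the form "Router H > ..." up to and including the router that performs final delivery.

Router H > Router E > Router D

At Router H: longest match for 102.186.238.6 is 102.184.0.0/13 -> Router E
At Router E: longest match for 102.186.238.6 is 102.0.0.0/8 -> Router D
At Router D: longest match for 102.186.238.6 is 102.186.0.0/16 -> LAN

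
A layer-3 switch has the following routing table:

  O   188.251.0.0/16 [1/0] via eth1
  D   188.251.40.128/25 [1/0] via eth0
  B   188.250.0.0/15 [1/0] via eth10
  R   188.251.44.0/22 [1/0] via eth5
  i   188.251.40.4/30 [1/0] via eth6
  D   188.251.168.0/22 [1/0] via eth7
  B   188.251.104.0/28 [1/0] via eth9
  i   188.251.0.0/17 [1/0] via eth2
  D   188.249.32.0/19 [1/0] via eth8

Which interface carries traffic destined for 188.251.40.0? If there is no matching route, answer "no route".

Routes whose prefix contains 188.251.40.0:
  188.250.0.0/15 (188.250.0.0 - 188.251.255.255) -> eth10
  188.251.0.0/16 (188.251.0.0 - 188.251.255.255) -> eth1
  188.251.0.0/17 (188.251.0.0 - 188.251.127.255) -> eth2
More-specific entries that do NOT match:
  188.251.40.4/30 (188.251.40.4 - 188.251.40.7) does not contain 188.251.40.0
  188.251.104.0/28 (188.251.104.0 - 188.251.104.15) does not contain 188.251.40.0
  188.251.40.128/25 (188.251.40.128 - 188.251.40.255) does not contain 188.251.40.0
  188.251.44.0/22 (188.251.44.0 - 188.251.47.255) does not contain 188.251.40.0
  188.251.168.0/22 (188.251.168.0 - 188.251.171.255) does not contain 188.251.40.0
  188.249.32.0/19 (188.249.32.0 - 188.249.63.255) does not contain 188.251.40.0
Longest matching prefix is /17 -> interface eth2.

eth2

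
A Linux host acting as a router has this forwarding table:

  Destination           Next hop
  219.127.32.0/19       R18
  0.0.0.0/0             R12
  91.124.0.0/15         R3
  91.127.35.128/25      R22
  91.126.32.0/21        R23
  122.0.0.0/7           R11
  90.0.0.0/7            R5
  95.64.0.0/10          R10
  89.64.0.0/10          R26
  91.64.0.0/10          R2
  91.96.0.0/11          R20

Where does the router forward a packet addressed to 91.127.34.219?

R20

Routes whose prefix contains 91.127.34.219:
  0.0.0.0/0 (default, matches everything) -> R12
  90.0.0.0/7 (90.0.0.0 - 91.255.255.255) -> R5
  91.64.0.0/10 (91.64.0.0 - 91.127.255.255) -> R2
  91.96.0.0/11 (91.96.0.0 - 91.127.255.255) -> R20
More-specific entries that do NOT match:
  91.127.35.128/25 (91.127.35.128 - 91.127.35.255) does not contain 91.127.34.219
  91.126.32.0/21 (91.126.32.0 - 91.126.39.255) does not contain 91.127.34.219
  219.127.32.0/19 (219.127.32.0 - 219.127.63.255) does not contain 91.127.34.219
  91.124.0.0/15 (91.124.0.0 - 91.125.255.255) does not contain 91.127.34.219
Longest matching prefix is /11 -> next hop R20.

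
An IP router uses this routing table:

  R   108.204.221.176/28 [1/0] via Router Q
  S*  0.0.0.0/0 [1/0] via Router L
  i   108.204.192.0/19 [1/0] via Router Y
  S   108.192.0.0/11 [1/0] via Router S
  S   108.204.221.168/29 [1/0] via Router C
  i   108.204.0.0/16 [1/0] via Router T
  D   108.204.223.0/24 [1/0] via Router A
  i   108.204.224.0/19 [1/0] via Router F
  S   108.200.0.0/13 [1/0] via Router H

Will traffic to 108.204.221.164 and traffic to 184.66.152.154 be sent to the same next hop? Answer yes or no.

108.204.221.164: longest match 108.204.192.0/19 -> Router Y
184.66.152.154: longest match 0.0.0.0/0 -> Router L

no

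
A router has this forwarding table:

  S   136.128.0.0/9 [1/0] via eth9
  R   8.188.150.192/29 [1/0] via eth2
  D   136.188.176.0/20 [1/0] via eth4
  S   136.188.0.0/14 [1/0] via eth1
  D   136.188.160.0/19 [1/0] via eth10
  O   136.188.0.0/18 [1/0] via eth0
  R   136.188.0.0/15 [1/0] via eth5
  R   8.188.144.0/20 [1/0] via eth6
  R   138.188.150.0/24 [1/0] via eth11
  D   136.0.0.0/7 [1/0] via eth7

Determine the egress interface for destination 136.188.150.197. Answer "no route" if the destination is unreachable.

eth5

Routes whose prefix contains 136.188.150.197:
  136.0.0.0/7 (136.0.0.0 - 137.255.255.255) -> eth7
  136.128.0.0/9 (136.128.0.0 - 136.255.255.255) -> eth9
  136.188.0.0/14 (136.188.0.0 - 136.191.255.255) -> eth1
  136.188.0.0/15 (136.188.0.0 - 136.189.255.255) -> eth5
More-specific entries that do NOT match:
  8.188.150.192/29 (8.188.150.192 - 8.188.150.199) does not contain 136.188.150.197
  138.188.150.0/24 (138.188.150.0 - 138.188.150.255) does not contain 136.188.150.197
  136.188.176.0/20 (136.188.176.0 - 136.188.191.255) does not contain 136.188.150.197
  8.188.144.0/20 (8.188.144.0 - 8.188.159.255) does not contain 136.188.150.197
  136.188.160.0/19 (136.188.160.0 - 136.188.191.255) does not contain 136.188.150.197
  136.188.0.0/18 (136.188.0.0 - 136.188.63.255) does not contain 136.188.150.197
Longest matching prefix is /15 -> interface eth5.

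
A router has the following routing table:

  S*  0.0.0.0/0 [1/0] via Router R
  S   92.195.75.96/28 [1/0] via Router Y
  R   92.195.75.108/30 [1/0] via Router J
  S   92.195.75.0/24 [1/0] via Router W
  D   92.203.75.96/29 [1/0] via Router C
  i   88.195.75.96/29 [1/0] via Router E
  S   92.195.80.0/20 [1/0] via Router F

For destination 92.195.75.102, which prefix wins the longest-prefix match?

92.195.75.96/28

Entries matching 92.195.75.102:
  0.0.0.0/0 (default, matches everything)
  92.195.75.0/24 (92.195.75.0 - 92.195.75.255)
  92.195.75.96/28 (92.195.75.96 - 92.195.75.111)
Most specific is 92.195.75.96/28.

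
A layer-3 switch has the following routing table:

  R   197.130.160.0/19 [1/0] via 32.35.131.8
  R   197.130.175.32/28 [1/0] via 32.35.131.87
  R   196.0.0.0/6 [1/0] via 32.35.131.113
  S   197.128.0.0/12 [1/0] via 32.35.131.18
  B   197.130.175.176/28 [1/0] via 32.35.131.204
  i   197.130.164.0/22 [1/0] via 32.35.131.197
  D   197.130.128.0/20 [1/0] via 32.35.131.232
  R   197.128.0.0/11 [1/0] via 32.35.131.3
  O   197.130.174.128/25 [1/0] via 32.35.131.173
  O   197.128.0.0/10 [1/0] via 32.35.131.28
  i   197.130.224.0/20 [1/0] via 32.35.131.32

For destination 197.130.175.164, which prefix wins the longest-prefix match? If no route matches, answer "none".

Entries matching 197.130.175.164:
  196.0.0.0/6 (196.0.0.0 - 199.255.255.255)
  197.128.0.0/10 (197.128.0.0 - 197.191.255.255)
  197.128.0.0/11 (197.128.0.0 - 197.159.255.255)
  197.128.0.0/12 (197.128.0.0 - 197.143.255.255)
  197.130.160.0/19 (197.130.160.0 - 197.130.191.255)
Most specific is 197.130.160.0/19.

197.130.160.0/19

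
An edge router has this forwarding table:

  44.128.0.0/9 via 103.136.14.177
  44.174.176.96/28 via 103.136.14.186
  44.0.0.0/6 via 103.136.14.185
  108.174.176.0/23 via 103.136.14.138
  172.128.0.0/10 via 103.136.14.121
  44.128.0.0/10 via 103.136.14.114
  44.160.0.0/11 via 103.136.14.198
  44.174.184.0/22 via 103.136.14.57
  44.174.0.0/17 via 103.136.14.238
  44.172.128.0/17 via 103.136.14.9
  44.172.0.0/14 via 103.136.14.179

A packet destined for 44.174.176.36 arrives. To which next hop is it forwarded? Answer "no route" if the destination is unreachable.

Routes whose prefix contains 44.174.176.36:
  44.0.0.0/6 (44.0.0.0 - 47.255.255.255) -> 103.136.14.185
  44.128.0.0/9 (44.128.0.0 - 44.255.255.255) -> 103.136.14.177
  44.128.0.0/10 (44.128.0.0 - 44.191.255.255) -> 103.136.14.114
  44.160.0.0/11 (44.160.0.0 - 44.191.255.255) -> 103.136.14.198
  44.172.0.0/14 (44.172.0.0 - 44.175.255.255) -> 103.136.14.179
More-specific entries that do NOT match:
  44.174.176.96/28 (44.174.176.96 - 44.174.176.111) does not contain 44.174.176.36
  108.174.176.0/23 (108.174.176.0 - 108.174.177.255) does not contain 44.174.176.36
  44.174.184.0/22 (44.174.184.0 - 44.174.187.255) does not contain 44.174.176.36
  44.174.0.0/17 (44.174.0.0 - 44.174.127.255) does not contain 44.174.176.36
  44.172.128.0/17 (44.172.128.0 - 44.172.255.255) does not contain 44.174.176.36
Longest matching prefix is /14 -> next hop 103.136.14.179.

103.136.14.179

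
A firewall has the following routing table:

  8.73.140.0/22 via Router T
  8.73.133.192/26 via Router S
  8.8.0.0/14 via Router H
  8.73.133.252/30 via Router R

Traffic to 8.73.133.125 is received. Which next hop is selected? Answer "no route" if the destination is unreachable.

no route

No entry's prefix contains 8.73.133.125; there is no default route.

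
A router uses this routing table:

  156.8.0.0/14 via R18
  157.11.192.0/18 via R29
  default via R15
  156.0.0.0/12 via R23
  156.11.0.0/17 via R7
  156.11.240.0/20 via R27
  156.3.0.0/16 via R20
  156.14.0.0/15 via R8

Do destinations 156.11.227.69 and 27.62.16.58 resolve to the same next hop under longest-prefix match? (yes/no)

no

156.11.227.69: longest match 156.8.0.0/14 -> R18
27.62.16.58: longest match 0.0.0.0/0 -> R15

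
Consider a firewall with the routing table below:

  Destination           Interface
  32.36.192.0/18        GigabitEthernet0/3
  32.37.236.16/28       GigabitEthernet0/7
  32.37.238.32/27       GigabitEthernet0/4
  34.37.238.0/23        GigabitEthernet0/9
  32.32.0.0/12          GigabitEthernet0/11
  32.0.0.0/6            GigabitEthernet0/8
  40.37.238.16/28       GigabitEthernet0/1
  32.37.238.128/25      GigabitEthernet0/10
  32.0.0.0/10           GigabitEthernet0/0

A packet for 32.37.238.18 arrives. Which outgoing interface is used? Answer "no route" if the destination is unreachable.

Routes whose prefix contains 32.37.238.18:
  32.0.0.0/6 (32.0.0.0 - 35.255.255.255) -> GigabitEthernet0/8
  32.0.0.0/10 (32.0.0.0 - 32.63.255.255) -> GigabitEthernet0/0
  32.32.0.0/12 (32.32.0.0 - 32.47.255.255) -> GigabitEthernet0/11
More-specific entries that do NOT match:
  32.37.236.16/28 (32.37.236.16 - 32.37.236.31) does not contain 32.37.238.18
  40.37.238.16/28 (40.37.238.16 - 40.37.238.31) does not contain 32.37.238.18
  32.37.238.32/27 (32.37.238.32 - 32.37.238.63) does not contain 32.37.238.18
  32.37.238.128/25 (32.37.238.128 - 32.37.238.255) does not contain 32.37.238.18
  34.37.238.0/23 (34.37.238.0 - 34.37.239.255) does not contain 32.37.238.18
  32.36.192.0/18 (32.36.192.0 - 32.36.255.255) does not contain 32.37.238.18
Longest matching prefix is /12 -> interface GigabitEthernet0/11.

GigabitEthernet0/11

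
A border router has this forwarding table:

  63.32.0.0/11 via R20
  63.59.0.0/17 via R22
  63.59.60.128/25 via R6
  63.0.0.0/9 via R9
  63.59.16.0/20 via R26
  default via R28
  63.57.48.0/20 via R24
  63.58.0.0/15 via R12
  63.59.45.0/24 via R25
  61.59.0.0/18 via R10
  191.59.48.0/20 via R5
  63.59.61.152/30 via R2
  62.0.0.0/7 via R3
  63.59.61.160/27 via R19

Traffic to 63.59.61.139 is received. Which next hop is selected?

Routes whose prefix contains 63.59.61.139:
  0.0.0.0/0 (default, matches everything) -> R28
  62.0.0.0/7 (62.0.0.0 - 63.255.255.255) -> R3
  63.0.0.0/9 (63.0.0.0 - 63.127.255.255) -> R9
  63.32.0.0/11 (63.32.0.0 - 63.63.255.255) -> R20
  63.58.0.0/15 (63.58.0.0 - 63.59.255.255) -> R12
  63.59.0.0/17 (63.59.0.0 - 63.59.127.255) -> R22
More-specific entries that do NOT match:
  63.59.61.152/30 (63.59.61.152 - 63.59.61.155) does not contain 63.59.61.139
  63.59.61.160/27 (63.59.61.160 - 63.59.61.191) does not contain 63.59.61.139
  63.59.60.128/25 (63.59.60.128 - 63.59.60.255) does not contain 63.59.61.139
  63.59.45.0/24 (63.59.45.0 - 63.59.45.255) does not contain 63.59.61.139
  63.59.16.0/20 (63.59.16.0 - 63.59.31.255) does not contain 63.59.61.139
  63.57.48.0/20 (63.57.48.0 - 63.57.63.255) does not contain 63.59.61.139
  191.59.48.0/20 (191.59.48.0 - 191.59.63.255) does not contain 63.59.61.139
  61.59.0.0/18 (61.59.0.0 - 61.59.63.255) does not contain 63.59.61.139
Longest matching prefix is /17 -> next hop R22.

R22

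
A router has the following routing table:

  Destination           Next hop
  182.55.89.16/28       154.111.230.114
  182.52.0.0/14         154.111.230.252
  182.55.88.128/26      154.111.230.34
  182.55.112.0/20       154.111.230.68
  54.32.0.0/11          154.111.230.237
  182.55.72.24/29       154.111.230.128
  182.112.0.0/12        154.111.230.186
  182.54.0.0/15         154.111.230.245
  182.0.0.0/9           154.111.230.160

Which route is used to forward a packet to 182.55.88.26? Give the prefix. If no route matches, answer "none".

182.54.0.0/15

Entries matching 182.55.88.26:
  182.0.0.0/9 (182.0.0.0 - 182.127.255.255)
  182.52.0.0/14 (182.52.0.0 - 182.55.255.255)
  182.54.0.0/15 (182.54.0.0 - 182.55.255.255)
Most specific is 182.54.0.0/15.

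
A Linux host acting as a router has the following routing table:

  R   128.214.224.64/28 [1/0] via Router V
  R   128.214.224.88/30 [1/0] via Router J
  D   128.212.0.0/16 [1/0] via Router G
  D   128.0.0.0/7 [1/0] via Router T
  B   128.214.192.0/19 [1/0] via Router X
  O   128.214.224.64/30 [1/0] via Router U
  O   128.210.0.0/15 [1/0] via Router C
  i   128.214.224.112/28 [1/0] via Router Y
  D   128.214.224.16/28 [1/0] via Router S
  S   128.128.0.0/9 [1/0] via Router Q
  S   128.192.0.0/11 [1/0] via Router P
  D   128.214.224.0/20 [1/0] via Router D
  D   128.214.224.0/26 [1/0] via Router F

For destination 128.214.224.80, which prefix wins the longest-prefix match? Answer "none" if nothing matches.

128.214.224.0/20

Entries matching 128.214.224.80:
  128.0.0.0/7 (128.0.0.0 - 129.255.255.255)
  128.128.0.0/9 (128.128.0.0 - 128.255.255.255)
  128.192.0.0/11 (128.192.0.0 - 128.223.255.255)
  128.214.224.0/20 (128.214.224.0 - 128.214.239.255)
Most specific is 128.214.224.0/20.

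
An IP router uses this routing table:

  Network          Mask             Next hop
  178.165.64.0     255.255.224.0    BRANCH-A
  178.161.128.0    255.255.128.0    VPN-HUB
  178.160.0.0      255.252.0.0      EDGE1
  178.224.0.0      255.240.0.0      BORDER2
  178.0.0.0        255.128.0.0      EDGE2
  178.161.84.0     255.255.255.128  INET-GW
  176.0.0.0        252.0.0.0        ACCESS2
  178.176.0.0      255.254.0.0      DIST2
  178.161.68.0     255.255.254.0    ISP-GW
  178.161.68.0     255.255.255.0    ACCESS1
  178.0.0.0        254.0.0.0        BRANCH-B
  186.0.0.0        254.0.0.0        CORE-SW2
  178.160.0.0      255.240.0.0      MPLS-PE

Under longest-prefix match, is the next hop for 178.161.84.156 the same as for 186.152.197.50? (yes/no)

178.161.84.156: longest match 178.160.0.0/14 -> EDGE1
186.152.197.50: longest match 186.0.0.0/7 -> CORE-SW2

no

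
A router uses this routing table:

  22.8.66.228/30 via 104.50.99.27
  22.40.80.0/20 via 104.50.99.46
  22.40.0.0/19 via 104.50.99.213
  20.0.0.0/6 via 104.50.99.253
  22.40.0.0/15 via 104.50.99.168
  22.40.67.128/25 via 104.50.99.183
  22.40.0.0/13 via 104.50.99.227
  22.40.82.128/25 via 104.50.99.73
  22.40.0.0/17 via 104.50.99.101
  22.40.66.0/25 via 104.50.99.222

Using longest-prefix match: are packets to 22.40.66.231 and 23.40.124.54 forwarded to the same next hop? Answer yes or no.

22.40.66.231: longest match 22.40.0.0/17 -> 104.50.99.101
23.40.124.54: longest match 20.0.0.0/6 -> 104.50.99.253

no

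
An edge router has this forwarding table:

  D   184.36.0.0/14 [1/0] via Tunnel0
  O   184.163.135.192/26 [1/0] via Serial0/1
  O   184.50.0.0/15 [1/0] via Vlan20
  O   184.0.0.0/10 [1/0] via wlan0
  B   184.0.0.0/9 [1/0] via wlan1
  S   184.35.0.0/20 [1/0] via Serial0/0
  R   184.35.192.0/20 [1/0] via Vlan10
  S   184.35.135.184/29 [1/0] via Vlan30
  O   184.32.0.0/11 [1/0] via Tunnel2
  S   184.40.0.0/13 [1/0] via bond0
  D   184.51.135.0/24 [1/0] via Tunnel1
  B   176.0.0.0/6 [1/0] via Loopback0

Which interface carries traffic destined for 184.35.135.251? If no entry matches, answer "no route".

Routes whose prefix contains 184.35.135.251:
  184.0.0.0/9 (184.0.0.0 - 184.127.255.255) -> wlan1
  184.0.0.0/10 (184.0.0.0 - 184.63.255.255) -> wlan0
  184.32.0.0/11 (184.32.0.0 - 184.63.255.255) -> Tunnel2
More-specific entries that do NOT match:
  184.35.135.184/29 (184.35.135.184 - 184.35.135.191) does not contain 184.35.135.251
  184.163.135.192/26 (184.163.135.192 - 184.163.135.255) does not contain 184.35.135.251
  184.51.135.0/24 (184.51.135.0 - 184.51.135.255) does not contain 184.35.135.251
  184.35.0.0/20 (184.35.0.0 - 184.35.15.255) does not contain 184.35.135.251
  184.35.192.0/20 (184.35.192.0 - 184.35.207.255) does not contain 184.35.135.251
  184.50.0.0/15 (184.50.0.0 - 184.51.255.255) does not contain 184.35.135.251
  184.36.0.0/14 (184.36.0.0 - 184.39.255.255) does not contain 184.35.135.251
  184.40.0.0/13 (184.40.0.0 - 184.47.255.255) does not contain 184.35.135.251
Longest matching prefix is /11 -> interface Tunnel2.

Tunnel2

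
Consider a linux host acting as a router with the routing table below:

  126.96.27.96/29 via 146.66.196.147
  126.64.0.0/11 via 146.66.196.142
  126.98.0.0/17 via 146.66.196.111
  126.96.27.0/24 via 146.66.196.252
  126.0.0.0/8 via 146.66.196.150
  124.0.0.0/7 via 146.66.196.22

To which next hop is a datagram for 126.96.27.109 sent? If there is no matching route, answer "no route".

Routes whose prefix contains 126.96.27.109:
  126.0.0.0/8 (126.0.0.0 - 126.255.255.255) -> 146.66.196.150
  126.96.27.0/24 (126.96.27.0 - 126.96.27.255) -> 146.66.196.252
More-specific entries that do NOT match:
  126.96.27.96/29 (126.96.27.96 - 126.96.27.103) does not contain 126.96.27.109
Longest matching prefix is /24 -> next hop 146.66.196.252.

146.66.196.252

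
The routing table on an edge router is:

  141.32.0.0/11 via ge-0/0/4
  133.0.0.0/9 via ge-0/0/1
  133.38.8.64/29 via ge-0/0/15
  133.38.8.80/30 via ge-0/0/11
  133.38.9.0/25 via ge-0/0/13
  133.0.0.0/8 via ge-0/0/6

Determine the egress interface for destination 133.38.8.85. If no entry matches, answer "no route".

ge-0/0/1

Routes whose prefix contains 133.38.8.85:
  133.0.0.0/8 (133.0.0.0 - 133.255.255.255) -> ge-0/0/6
  133.0.0.0/9 (133.0.0.0 - 133.127.255.255) -> ge-0/0/1
More-specific entries that do NOT match:
  133.38.8.80/30 (133.38.8.80 - 133.38.8.83) does not contain 133.38.8.85
  133.38.8.64/29 (133.38.8.64 - 133.38.8.71) does not contain 133.38.8.85
  133.38.9.0/25 (133.38.9.0 - 133.38.9.127) does not contain 133.38.8.85
  141.32.0.0/11 (141.32.0.0 - 141.63.255.255) does not contain 133.38.8.85
Longest matching prefix is /9 -> interface ge-0/0/1.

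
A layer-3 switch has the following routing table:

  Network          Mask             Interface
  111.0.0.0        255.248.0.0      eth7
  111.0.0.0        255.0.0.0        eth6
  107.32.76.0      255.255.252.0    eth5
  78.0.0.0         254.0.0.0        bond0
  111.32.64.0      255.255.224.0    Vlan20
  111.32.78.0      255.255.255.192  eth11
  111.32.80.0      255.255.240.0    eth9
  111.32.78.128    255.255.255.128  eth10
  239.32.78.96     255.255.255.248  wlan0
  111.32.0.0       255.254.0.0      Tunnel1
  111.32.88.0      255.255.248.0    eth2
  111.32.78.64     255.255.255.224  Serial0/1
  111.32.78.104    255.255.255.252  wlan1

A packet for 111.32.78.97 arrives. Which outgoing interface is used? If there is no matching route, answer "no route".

Vlan20

Routes whose prefix contains 111.32.78.97:
  111.0.0.0/8 (111.0.0.0 - 111.255.255.255) -> eth6
  111.32.0.0/15 (111.32.0.0 - 111.33.255.255) -> Tunnel1
  111.32.64.0/19 (111.32.64.0 - 111.32.95.255) -> Vlan20
More-specific entries that do NOT match:
  111.32.78.104/30 (111.32.78.104 - 111.32.78.107) does not contain 111.32.78.97
  239.32.78.96/29 (239.32.78.96 - 239.32.78.103) does not contain 111.32.78.97
  111.32.78.64/27 (111.32.78.64 - 111.32.78.95) does not contain 111.32.78.97
  111.32.78.0/26 (111.32.78.0 - 111.32.78.63) does not contain 111.32.78.97
  111.32.78.128/25 (111.32.78.128 - 111.32.78.255) does not contain 111.32.78.97
  107.32.76.0/22 (107.32.76.0 - 107.32.79.255) does not contain 111.32.78.97
  111.32.88.0/21 (111.32.88.0 - 111.32.95.255) does not contain 111.32.78.97
  111.32.80.0/20 (111.32.80.0 - 111.32.95.255) does not contain 111.32.78.97
Longest matching prefix is /19 -> interface Vlan20.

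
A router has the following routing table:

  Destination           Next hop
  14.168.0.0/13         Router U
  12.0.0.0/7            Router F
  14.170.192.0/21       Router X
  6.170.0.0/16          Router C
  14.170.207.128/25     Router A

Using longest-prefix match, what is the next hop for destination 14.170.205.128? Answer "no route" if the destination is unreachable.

Router U

Routes whose prefix contains 14.170.205.128:
  14.168.0.0/13 (14.168.0.0 - 14.175.255.255) -> Router U
More-specific entries that do NOT match:
  14.170.207.128/25 (14.170.207.128 - 14.170.207.255) does not contain 14.170.205.128
  14.170.192.0/21 (14.170.192.0 - 14.170.199.255) does not contain 14.170.205.128
  6.170.0.0/16 (6.170.0.0 - 6.170.255.255) does not contain 14.170.205.128
Longest matching prefix is /13 -> next hop Router U.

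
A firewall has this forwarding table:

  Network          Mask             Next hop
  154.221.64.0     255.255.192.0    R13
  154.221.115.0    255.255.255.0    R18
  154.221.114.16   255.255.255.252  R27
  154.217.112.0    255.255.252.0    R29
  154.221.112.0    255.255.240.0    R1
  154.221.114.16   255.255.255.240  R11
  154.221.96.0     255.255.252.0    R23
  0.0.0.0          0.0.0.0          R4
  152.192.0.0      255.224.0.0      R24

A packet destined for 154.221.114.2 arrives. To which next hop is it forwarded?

Routes whose prefix contains 154.221.114.2:
  0.0.0.0/0 (default, matches everything) -> R4
  154.221.64.0/18 (154.221.64.0 - 154.221.127.255) -> R13
  154.221.112.0/20 (154.221.112.0 - 154.221.127.255) -> R1
More-specific entries that do NOT match:
  154.221.114.16/30 (154.221.114.16 - 154.221.114.19) does not contain 154.221.114.2
  154.221.114.16/28 (154.221.114.16 - 154.221.114.31) does not contain 154.221.114.2
  154.221.115.0/24 (154.221.115.0 - 154.221.115.255) does not contain 154.221.114.2
  154.217.112.0/22 (154.217.112.0 - 154.217.115.255) does not contain 154.221.114.2
  154.221.96.0/22 (154.221.96.0 - 154.221.99.255) does not contain 154.221.114.2
Longest matching prefix is /20 -> next hop R1.

R1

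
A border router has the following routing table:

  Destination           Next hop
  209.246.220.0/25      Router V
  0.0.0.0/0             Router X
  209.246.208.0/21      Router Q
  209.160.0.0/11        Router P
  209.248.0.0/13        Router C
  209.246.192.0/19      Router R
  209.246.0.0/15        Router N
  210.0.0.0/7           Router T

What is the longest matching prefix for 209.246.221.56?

Entries matching 209.246.221.56:
  0.0.0.0/0 (default, matches everything)
  209.246.0.0/15 (209.246.0.0 - 209.247.255.255)
  209.246.192.0/19 (209.246.192.0 - 209.246.223.255)
Most specific is 209.246.192.0/19.

209.246.192.0/19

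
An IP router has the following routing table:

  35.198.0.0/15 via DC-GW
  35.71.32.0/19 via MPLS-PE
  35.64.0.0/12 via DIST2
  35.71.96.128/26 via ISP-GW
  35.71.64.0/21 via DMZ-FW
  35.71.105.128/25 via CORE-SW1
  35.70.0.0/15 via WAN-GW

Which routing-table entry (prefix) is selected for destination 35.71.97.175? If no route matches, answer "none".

35.70.0.0/15

Entries matching 35.71.97.175:
  35.64.0.0/12 (35.64.0.0 - 35.79.255.255)
  35.70.0.0/15 (35.70.0.0 - 35.71.255.255)
Most specific is 35.70.0.0/15.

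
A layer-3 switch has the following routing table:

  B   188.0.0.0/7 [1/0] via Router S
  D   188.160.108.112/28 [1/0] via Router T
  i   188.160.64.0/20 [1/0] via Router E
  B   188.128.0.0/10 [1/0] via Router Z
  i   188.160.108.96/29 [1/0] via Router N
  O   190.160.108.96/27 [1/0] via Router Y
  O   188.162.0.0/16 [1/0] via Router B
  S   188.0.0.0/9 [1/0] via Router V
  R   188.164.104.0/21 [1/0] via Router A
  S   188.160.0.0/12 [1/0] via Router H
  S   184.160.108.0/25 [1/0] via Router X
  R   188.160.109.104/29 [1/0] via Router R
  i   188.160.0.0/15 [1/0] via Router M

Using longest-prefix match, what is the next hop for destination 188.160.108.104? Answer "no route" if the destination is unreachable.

Router M

Routes whose prefix contains 188.160.108.104:
  188.0.0.0/7 (188.0.0.0 - 189.255.255.255) -> Router S
  188.128.0.0/10 (188.128.0.0 - 188.191.255.255) -> Router Z
  188.160.0.0/12 (188.160.0.0 - 188.175.255.255) -> Router H
  188.160.0.0/15 (188.160.0.0 - 188.161.255.255) -> Router M
More-specific entries that do NOT match:
  188.160.108.96/29 (188.160.108.96 - 188.160.108.103) does not contain 188.160.108.104
  188.160.109.104/29 (188.160.109.104 - 188.160.109.111) does not contain 188.160.108.104
  188.160.108.112/28 (188.160.108.112 - 188.160.108.127) does not contain 188.160.108.104
  190.160.108.96/27 (190.160.108.96 - 190.160.108.127) does not contain 188.160.108.104
  184.160.108.0/25 (184.160.108.0 - 184.160.108.127) does not contain 188.160.108.104
  188.164.104.0/21 (188.164.104.0 - 188.164.111.255) does not contain 188.160.108.104
  188.160.64.0/20 (188.160.64.0 - 188.160.79.255) does not contain 188.160.108.104
  188.162.0.0/16 (188.162.0.0 - 188.162.255.255) does not contain 188.160.108.104
Longest matching prefix is /15 -> next hop Router M.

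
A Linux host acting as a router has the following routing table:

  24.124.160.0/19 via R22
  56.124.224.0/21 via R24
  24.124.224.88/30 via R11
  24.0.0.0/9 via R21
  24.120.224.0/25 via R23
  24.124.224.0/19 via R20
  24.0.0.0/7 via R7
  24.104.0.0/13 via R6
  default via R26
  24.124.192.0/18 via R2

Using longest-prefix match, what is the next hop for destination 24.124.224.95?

Routes whose prefix contains 24.124.224.95:
  0.0.0.0/0 (default, matches everything) -> R26
  24.0.0.0/7 (24.0.0.0 - 25.255.255.255) -> R7
  24.0.0.0/9 (24.0.0.0 - 24.127.255.255) -> R21
  24.124.192.0/18 (24.124.192.0 - 24.124.255.255) -> R2
  24.124.224.0/19 (24.124.224.0 - 24.124.255.255) -> R20
More-specific entries that do NOT match:
  24.124.224.88/30 (24.124.224.88 - 24.124.224.91) does not contain 24.124.224.95
  24.120.224.0/25 (24.120.224.0 - 24.120.224.127) does not contain 24.124.224.95
  56.124.224.0/21 (56.124.224.0 - 56.124.231.255) does not contain 24.124.224.95
Longest matching prefix is /19 -> next hop R20.

R20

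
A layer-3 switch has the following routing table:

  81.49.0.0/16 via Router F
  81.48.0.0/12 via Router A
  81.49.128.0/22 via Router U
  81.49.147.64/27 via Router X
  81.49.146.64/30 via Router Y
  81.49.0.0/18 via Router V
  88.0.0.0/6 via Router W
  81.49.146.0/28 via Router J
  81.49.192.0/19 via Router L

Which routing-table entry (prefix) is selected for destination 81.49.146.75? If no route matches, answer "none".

81.49.0.0/16

Entries matching 81.49.146.75:
  81.48.0.0/12 (81.48.0.0 - 81.63.255.255)
  81.49.0.0/16 (81.49.0.0 - 81.49.255.255)
Most specific is 81.49.0.0/16.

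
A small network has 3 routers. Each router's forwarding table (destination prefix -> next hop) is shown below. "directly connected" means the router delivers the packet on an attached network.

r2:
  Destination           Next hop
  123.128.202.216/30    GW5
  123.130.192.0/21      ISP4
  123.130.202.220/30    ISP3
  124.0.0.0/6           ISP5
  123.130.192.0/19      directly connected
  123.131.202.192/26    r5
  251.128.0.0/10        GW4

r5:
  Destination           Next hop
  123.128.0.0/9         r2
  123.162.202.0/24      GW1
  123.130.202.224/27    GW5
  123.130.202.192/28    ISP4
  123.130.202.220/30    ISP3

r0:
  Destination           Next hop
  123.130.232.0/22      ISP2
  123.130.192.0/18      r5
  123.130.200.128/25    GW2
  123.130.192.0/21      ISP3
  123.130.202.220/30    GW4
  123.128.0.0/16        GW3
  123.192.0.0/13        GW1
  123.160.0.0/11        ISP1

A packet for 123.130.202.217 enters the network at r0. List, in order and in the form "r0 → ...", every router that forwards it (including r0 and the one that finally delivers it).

At r0: longest match for 123.130.202.217 is 123.130.192.0/18 -> r5
At r5: longest match for 123.130.202.217 is 123.128.0.0/9 -> r2
At r2: longest match for 123.130.202.217 is 123.130.192.0/19 -> directly connected

r0 → r5 → r2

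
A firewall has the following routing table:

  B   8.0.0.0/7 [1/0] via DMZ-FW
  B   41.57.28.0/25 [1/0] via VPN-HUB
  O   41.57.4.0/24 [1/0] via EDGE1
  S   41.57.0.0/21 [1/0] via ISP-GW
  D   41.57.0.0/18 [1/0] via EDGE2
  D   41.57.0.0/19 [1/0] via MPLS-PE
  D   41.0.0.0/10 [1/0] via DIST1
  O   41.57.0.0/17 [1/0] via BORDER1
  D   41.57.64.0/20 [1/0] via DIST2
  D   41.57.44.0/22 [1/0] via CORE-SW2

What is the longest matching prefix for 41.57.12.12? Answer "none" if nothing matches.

Entries matching 41.57.12.12:
  41.0.0.0/10 (41.0.0.0 - 41.63.255.255)
  41.57.0.0/17 (41.57.0.0 - 41.57.127.255)
  41.57.0.0/18 (41.57.0.0 - 41.57.63.255)
  41.57.0.0/19 (41.57.0.0 - 41.57.31.255)
Most specific is 41.57.0.0/19.

41.57.0.0/19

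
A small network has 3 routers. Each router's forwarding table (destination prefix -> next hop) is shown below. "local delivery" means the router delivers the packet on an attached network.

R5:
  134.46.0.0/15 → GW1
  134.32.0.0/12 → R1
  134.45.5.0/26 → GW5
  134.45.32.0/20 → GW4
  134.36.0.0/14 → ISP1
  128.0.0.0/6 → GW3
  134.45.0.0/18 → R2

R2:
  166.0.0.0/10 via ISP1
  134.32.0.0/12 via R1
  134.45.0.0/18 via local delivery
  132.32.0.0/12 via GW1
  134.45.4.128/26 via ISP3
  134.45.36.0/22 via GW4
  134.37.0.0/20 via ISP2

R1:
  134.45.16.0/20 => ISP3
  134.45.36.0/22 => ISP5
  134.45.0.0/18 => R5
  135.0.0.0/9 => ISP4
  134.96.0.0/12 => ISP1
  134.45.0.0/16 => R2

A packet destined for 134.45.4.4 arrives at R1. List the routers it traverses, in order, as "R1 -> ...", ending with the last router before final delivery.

R1 -> R5 -> R2

At R1: longest match for 134.45.4.4 is 134.45.0.0/18 -> R5
At R5: longest match for 134.45.4.4 is 134.45.0.0/18 -> R2
At R2: longest match for 134.45.4.4 is 134.45.0.0/18 -> local delivery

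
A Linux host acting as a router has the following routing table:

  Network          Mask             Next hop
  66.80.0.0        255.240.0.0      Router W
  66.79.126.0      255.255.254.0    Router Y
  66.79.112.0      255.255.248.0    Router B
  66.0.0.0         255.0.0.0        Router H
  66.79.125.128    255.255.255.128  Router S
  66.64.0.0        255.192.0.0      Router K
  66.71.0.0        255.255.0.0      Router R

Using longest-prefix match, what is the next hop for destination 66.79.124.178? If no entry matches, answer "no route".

Routes whose prefix contains 66.79.124.178:
  66.0.0.0/8 (66.0.0.0 - 66.255.255.255) -> Router H
  66.64.0.0/10 (66.64.0.0 - 66.127.255.255) -> Router K
More-specific entries that do NOT match:
  66.79.125.128/25 (66.79.125.128 - 66.79.125.255) does not contain 66.79.124.178
  66.79.126.0/23 (66.79.126.0 - 66.79.127.255) does not contain 66.79.124.178
  66.79.112.0/21 (66.79.112.0 - 66.79.119.255) does not contain 66.79.124.178
  66.71.0.0/16 (66.71.0.0 - 66.71.255.255) does not contain 66.79.124.178
  66.80.0.0/12 (66.80.0.0 - 66.95.255.255) does not contain 66.79.124.178
Longest matching prefix is /10 -> next hop Router K.

Router K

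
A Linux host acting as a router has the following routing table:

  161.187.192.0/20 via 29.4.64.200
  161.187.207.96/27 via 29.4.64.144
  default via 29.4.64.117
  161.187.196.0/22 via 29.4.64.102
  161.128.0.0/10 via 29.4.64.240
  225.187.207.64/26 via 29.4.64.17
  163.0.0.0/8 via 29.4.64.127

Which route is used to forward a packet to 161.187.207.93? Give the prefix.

Entries matching 161.187.207.93:
  0.0.0.0/0 (default, matches everything)
  161.128.0.0/10 (161.128.0.0 - 161.191.255.255)
  161.187.192.0/20 (161.187.192.0 - 161.187.207.255)
Most specific is 161.187.192.0/20.

161.187.192.0/20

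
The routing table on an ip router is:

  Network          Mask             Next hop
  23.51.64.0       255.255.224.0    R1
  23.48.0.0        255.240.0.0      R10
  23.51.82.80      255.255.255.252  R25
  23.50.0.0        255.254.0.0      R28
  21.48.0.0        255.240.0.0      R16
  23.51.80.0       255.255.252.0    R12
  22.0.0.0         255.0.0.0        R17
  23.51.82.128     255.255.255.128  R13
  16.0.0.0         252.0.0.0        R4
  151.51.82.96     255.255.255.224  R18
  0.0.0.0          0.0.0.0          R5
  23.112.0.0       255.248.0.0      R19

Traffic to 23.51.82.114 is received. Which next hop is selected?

R12

Routes whose prefix contains 23.51.82.114:
  0.0.0.0/0 (default, matches everything) -> R5
  23.48.0.0/12 (23.48.0.0 - 23.63.255.255) -> R10
  23.50.0.0/15 (23.50.0.0 - 23.51.255.255) -> R28
  23.51.64.0/19 (23.51.64.0 - 23.51.95.255) -> R1
  23.51.80.0/22 (23.51.80.0 - 23.51.83.255) -> R12
More-specific entries that do NOT match:
  23.51.82.80/30 (23.51.82.80 - 23.51.82.83) does not contain 23.51.82.114
  151.51.82.96/27 (151.51.82.96 - 151.51.82.127) does not contain 23.51.82.114
  23.51.82.128/25 (23.51.82.128 - 23.51.82.255) does not contain 23.51.82.114
Longest matching prefix is /22 -> next hop R12.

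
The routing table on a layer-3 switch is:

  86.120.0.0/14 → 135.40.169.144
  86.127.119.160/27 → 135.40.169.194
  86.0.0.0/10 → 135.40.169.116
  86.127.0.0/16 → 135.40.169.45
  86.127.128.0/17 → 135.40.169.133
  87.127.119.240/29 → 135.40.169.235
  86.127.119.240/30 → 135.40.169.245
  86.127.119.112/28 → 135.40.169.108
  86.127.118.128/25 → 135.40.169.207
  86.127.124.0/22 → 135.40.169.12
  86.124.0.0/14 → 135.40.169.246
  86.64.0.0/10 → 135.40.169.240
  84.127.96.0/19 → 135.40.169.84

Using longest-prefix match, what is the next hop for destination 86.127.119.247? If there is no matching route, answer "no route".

Routes whose prefix contains 86.127.119.247:
  86.64.0.0/10 (86.64.0.0 - 86.127.255.255) -> 135.40.169.240
  86.124.0.0/14 (86.124.0.0 - 86.127.255.255) -> 135.40.169.246
  86.127.0.0/16 (86.127.0.0 - 86.127.255.255) -> 135.40.169.45
More-specific entries that do NOT match:
  86.127.119.240/30 (86.127.119.240 - 86.127.119.243) does not contain 86.127.119.247
  87.127.119.240/29 (87.127.119.240 - 87.127.119.247) does not contain 86.127.119.247
  86.127.119.112/28 (86.127.119.112 - 86.127.119.127) does not contain 86.127.119.247
  86.127.119.160/27 (86.127.119.160 - 86.127.119.191) does not contain 86.127.119.247
  86.127.118.128/25 (86.127.118.128 - 86.127.118.255) does not contain 86.127.119.247
  86.127.124.0/22 (86.127.124.0 - 86.127.127.255) does not contain 86.127.119.247
  84.127.96.0/19 (84.127.96.0 - 84.127.127.255) does not contain 86.127.119.247
  86.127.128.0/17 (86.127.128.0 - 86.127.255.255) does not contain 86.127.119.247
Longest matching prefix is /16 -> next hop 135.40.169.45.

135.40.169.45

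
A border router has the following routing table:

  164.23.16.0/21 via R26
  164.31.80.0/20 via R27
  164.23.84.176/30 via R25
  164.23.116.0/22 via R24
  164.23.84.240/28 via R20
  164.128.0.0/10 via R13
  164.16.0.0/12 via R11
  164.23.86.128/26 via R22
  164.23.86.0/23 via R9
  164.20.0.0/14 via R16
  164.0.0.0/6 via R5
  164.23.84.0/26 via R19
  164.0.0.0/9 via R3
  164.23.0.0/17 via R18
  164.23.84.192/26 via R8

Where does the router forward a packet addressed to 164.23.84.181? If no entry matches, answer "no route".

R18

Routes whose prefix contains 164.23.84.181:
  164.0.0.0/6 (164.0.0.0 - 167.255.255.255) -> R5
  164.0.0.0/9 (164.0.0.0 - 164.127.255.255) -> R3
  164.16.0.0/12 (164.16.0.0 - 164.31.255.255) -> R11
  164.20.0.0/14 (164.20.0.0 - 164.23.255.255) -> R16
  164.23.0.0/17 (164.23.0.0 - 164.23.127.255) -> R18
More-specific entries that do NOT match:
  164.23.84.176/30 (164.23.84.176 - 164.23.84.179) does not contain 164.23.84.181
  164.23.84.240/28 (164.23.84.240 - 164.23.84.255) does not contain 164.23.84.181
  164.23.86.128/26 (164.23.86.128 - 164.23.86.191) does not contain 164.23.84.181
  164.23.84.0/26 (164.23.84.0 - 164.23.84.63) does not contain 164.23.84.181
  164.23.84.192/26 (164.23.84.192 - 164.23.84.255) does not contain 164.23.84.181
  164.23.86.0/23 (164.23.86.0 - 164.23.87.255) does not contain 164.23.84.181
  164.23.116.0/22 (164.23.116.0 - 164.23.119.255) does not contain 164.23.84.181
  164.23.16.0/21 (164.23.16.0 - 164.23.23.255) does not contain 164.23.84.181
  164.31.80.0/20 (164.31.80.0 - 164.31.95.255) does not contain 164.23.84.181
Longest matching prefix is /17 -> next hop R18.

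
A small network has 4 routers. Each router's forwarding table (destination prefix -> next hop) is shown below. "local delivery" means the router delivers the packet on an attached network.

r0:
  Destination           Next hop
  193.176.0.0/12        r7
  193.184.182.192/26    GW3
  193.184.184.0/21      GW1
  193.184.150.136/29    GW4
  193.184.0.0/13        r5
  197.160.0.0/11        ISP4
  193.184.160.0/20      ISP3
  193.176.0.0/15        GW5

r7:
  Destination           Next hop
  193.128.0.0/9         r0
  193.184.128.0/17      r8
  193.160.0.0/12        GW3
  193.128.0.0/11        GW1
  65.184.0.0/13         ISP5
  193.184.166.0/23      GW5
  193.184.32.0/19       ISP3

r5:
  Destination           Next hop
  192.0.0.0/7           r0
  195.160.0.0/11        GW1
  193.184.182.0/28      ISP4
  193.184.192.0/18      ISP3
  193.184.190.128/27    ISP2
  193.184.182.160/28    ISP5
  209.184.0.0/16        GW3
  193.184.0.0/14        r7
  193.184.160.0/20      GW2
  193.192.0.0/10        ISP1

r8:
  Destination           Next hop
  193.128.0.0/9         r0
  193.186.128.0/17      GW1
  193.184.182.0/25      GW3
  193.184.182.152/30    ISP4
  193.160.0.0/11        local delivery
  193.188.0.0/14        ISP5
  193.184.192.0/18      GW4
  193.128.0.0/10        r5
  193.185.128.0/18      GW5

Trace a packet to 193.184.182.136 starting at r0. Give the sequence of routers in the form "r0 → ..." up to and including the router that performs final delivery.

r0 → r5 → r7 → r8

At r0: longest match for 193.184.182.136 is 193.184.0.0/13 -> r5
At r5: longest match for 193.184.182.136 is 193.184.0.0/14 -> r7
At r7: longest match for 193.184.182.136 is 193.184.128.0/17 -> r8
At r8: longest match for 193.184.182.136 is 193.160.0.0/11 -> local delivery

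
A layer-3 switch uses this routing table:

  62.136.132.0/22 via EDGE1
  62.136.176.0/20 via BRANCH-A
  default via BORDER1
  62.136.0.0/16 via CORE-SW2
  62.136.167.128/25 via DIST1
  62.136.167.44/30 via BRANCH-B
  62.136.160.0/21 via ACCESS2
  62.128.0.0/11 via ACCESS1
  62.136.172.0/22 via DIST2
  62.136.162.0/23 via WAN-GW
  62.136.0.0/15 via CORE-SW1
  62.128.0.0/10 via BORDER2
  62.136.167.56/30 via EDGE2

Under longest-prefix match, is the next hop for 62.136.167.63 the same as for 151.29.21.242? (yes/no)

62.136.167.63: longest match 62.136.160.0/21 -> ACCESS2
151.29.21.242: longest match 0.0.0.0/0 -> BORDER1

no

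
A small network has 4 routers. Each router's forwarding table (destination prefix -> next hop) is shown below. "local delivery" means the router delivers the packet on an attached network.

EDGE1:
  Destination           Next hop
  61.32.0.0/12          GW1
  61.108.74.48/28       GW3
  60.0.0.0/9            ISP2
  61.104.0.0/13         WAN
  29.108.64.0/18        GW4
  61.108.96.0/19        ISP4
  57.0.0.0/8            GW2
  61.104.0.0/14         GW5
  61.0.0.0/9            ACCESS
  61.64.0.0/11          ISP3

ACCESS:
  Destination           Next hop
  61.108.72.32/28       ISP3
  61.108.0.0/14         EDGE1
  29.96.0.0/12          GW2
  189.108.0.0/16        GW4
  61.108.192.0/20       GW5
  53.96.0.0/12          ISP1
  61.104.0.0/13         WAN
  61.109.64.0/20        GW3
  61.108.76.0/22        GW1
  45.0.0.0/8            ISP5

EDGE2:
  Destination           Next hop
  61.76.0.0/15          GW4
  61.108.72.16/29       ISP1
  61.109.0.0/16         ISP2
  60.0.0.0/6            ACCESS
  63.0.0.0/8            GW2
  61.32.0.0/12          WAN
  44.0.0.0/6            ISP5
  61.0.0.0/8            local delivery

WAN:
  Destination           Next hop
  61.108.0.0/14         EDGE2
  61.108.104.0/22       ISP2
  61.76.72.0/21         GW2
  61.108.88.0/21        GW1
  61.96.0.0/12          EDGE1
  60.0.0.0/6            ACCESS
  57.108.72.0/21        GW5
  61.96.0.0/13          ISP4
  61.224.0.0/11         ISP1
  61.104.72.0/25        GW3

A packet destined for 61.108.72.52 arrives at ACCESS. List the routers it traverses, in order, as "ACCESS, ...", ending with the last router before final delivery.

At ACCESS: longest match for 61.108.72.52 is 61.108.0.0/14 -> EDGE1
At EDGE1: longest match for 61.108.72.52 is 61.104.0.0/13 -> WAN
At WAN: longest match for 61.108.72.52 is 61.108.0.0/14 -> EDGE2
At EDGE2: longest match for 61.108.72.52 is 61.0.0.0/8 -> local delivery

ACCESS, EDGE1, WAN, EDGE2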